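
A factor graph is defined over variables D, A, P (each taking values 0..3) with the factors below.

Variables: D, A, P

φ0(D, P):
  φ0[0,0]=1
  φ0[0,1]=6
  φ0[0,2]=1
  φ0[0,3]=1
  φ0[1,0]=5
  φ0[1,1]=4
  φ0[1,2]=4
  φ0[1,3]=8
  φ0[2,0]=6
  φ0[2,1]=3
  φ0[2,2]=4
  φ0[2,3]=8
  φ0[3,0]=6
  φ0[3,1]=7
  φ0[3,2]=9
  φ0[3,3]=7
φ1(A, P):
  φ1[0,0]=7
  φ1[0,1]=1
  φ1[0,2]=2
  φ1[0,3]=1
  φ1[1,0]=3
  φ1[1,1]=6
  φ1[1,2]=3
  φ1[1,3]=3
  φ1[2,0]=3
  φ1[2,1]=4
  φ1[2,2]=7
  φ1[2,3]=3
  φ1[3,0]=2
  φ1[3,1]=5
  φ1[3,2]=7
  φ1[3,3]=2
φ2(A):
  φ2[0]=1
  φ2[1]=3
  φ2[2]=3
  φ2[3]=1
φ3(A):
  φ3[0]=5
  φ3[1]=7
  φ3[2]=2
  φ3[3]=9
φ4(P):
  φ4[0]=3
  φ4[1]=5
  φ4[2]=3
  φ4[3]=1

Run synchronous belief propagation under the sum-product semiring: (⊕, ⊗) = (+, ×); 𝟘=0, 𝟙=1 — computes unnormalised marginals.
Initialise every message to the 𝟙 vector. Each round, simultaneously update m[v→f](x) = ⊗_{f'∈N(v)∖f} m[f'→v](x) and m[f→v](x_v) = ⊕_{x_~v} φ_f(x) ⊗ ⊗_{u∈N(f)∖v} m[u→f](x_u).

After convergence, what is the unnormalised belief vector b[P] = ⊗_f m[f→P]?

b[P] = [7236, 20000, 9612, 2496]

init: all messages = 𝟙 over 4 values
r1 m[φ0→D] = [9, 21, 21, 29]
r1 m[φ0→P] = [18, 20, 18, 24]
r1 m[φ1→A] = [11, 15, 17, 16]
r1 m[φ1→P] = [15, 16, 19, 9]
r1 m[φ2→A] = [1, 3, 3, 1]
r1 m[φ3→A] = [5, 7, 2, 9]
r1 m[φ4→P] = [3, 5, 3, 1]
r1 m[D→φ0] = [1, 1, 1, 1]
r1 m[A→φ1] = [1, 1, 1, 1]
r1 m[A→φ2] = [1, 1, 1, 1]
r1 m[A→φ3] = [1, 1, 1, 1]
r1 m[P→φ0] = [1, 1, 1, 1]
r1 m[P→φ1] = [1, 1, 1, 1]
r1 m[P→φ4] = [1, 1, 1, 1]
r2 m[φ0→D] = [9, 21, 21, 29]
r2 m[φ0→P] = [18, 20, 18, 24]
r2 m[φ1→A] = [11, 15, 17, 16]
r2 m[φ1→P] = [15, 16, 19, 9]
r2 m[φ2→A] = [1, 3, 3, 1]
r2 m[φ3→A] = [5, 7, 2, 9]
r2 m[φ4→P] = [3, 5, 3, 1]
r2 m[D→φ0] = [1, 1, 1, 1]
r2 m[A→φ1] = [5, 21, 6, 9]
r2 m[A→φ2] = [55, 105, 34, 144]
r2 m[A→φ3] = [11, 45, 51, 16]
r2 m[P→φ0] = [45, 80, 57, 9]
r2 m[P→φ1] = [54, 100, 54, 24]
r2 m[P→φ4] = [270, 320, 342, 216]
r3 m[φ0→D] = [591, 845, 810, 1406]
r3 m[φ0→P] = [18, 20, 18, 24]
r3 m[φ1→A] = [610, 996, 1012, 1034]
r3 m[φ1→P] = [134, 200, 178, 104]
r3 m[φ2→A] = [1, 3, 3, 1]
r3 m[φ3→A] = [5, 7, 2, 9]
r3 m[φ4→P] = [3, 5, 3, 1]
r3 m[D→φ0] = [1, 1, 1, 1]
r3 m[A→φ1] = [5, 21, 6, 9]
r3 m[A→φ2] = [55, 105, 34, 144]
r3 m[A→φ3] = [11, 45, 51, 16]
r3 m[P→φ0] = [45, 80, 57, 9]
r3 m[P→φ1] = [54, 100, 54, 24]
r3 m[P→φ4] = [270, 320, 342, 216]
r4 m[φ0→D] = [591, 845, 810, 1406]
r4 m[φ0→P] = [18, 20, 18, 24]
r4 m[φ1→A] = [610, 996, 1012, 1034]
r4 m[φ1→P] = [134, 200, 178, 104]
r4 m[φ2→A] = [1, 3, 3, 1]
r4 m[φ3→A] = [5, 7, 2, 9]
r4 m[φ4→P] = [3, 5, 3, 1]
r4 m[D→φ0] = [1, 1, 1, 1]
r4 m[A→φ1] = [5, 21, 6, 9]
r4 m[A→φ2] = [3050, 6972, 2024, 9306]
r4 m[A→φ3] = [610, 2988, 3036, 1034]
r4 m[P→φ0] = [402, 1000, 534, 104]
r4 m[P→φ1] = [54, 100, 54, 24]
r4 m[P→φ4] = [2412, 4000, 3204, 2496]
r5 m[φ0→D] = [7040, 8978, 8380, 14946]
r5 m[φ0→P] = [18, 20, 18, 24]
r5 m[φ1→A] = [610, 996, 1012, 1034]
r5 m[φ1→P] = [134, 200, 178, 104]
r5 m[φ2→A] = [1, 3, 3, 1]
r5 m[φ3→A] = [5, 7, 2, 9]
r5 m[φ4→P] = [3, 5, 3, 1]
r5 m[D→φ0] = [1, 1, 1, 1]
r5 m[A→φ1] = [5, 21, 6, 9]
r5 m[A→φ2] = [3050, 6972, 2024, 9306]
r5 m[A→φ3] = [610, 2988, 3036, 1034]
r5 m[P→φ0] = [402, 1000, 534, 104]
r5 m[P→φ1] = [54, 100, 54, 24]
r5 m[P→φ4] = [2412, 4000, 3204, 2496]
r6 m[φ0→D] = [7040, 8978, 8380, 14946]
r6 m[φ0→P] = [18, 20, 18, 24]
r6 m[φ1→A] = [610, 996, 1012, 1034]
r6 m[φ1→P] = [134, 200, 178, 104]
r6 m[φ2→A] = [1, 3, 3, 1]
r6 m[φ3→A] = [5, 7, 2, 9]
r6 m[φ4→P] = [3, 5, 3, 1]
r6 m[D→φ0] = [1, 1, 1, 1]
r6 m[A→φ1] = [5, 21, 6, 9]
r6 m[A→φ2] = [3050, 6972, 2024, 9306]
r6 m[A→φ3] = [610, 2988, 3036, 1034]
r6 m[P→φ0] = [402, 1000, 534, 104]
r6 m[P→φ1] = [54, 100, 54, 24]
r6 m[P→φ4] = [2412, 4000, 3204, 2496]
fixed point reached at round 6
b[P] = ⊗ incoming = [7236, 20000, 9612, 2496]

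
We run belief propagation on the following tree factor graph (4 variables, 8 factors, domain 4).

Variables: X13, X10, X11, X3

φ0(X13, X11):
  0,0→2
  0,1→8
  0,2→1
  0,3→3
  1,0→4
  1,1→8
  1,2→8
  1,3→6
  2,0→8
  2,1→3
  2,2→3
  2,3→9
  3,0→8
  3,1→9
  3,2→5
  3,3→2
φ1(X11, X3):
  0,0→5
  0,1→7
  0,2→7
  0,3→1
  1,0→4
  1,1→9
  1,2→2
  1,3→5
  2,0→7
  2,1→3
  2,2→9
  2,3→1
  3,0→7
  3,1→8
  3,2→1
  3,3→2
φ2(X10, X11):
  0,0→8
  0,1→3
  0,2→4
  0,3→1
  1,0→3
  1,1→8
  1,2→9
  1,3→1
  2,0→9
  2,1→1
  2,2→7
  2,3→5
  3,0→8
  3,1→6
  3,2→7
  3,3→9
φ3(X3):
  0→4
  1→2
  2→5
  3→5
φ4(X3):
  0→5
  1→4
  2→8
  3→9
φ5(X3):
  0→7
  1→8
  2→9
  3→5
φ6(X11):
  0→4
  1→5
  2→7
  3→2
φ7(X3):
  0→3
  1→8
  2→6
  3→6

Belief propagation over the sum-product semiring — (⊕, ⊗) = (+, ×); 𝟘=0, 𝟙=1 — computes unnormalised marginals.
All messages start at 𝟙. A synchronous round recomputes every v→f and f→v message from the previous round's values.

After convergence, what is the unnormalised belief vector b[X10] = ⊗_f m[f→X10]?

b[X10] = [35389232, 52825342, 43401866, 55506274]

init: all messages = 𝟙 over 4 values
r1 m[φ0→X13] = [14, 26, 23, 24]
r1 m[φ0→X11] = [22, 28, 17, 20]
r1 m[φ1→X11] = [20, 20, 20, 18]
r1 m[φ1→X3] = [23, 27, 19, 9]
r1 m[φ2→X10] = [16, 21, 22, 30]
r1 m[φ2→X11] = [28, 18, 27, 16]
r1 m[φ3→X3] = [4, 2, 5, 5]
r1 m[φ4→X3] = [5, 4, 8, 9]
r1 m[φ5→X3] = [7, 8, 9, 5]
r1 m[φ6→X11] = [4, 5, 7, 2]
r1 m[φ7→X3] = [3, 8, 6, 6]
r1 m[X13→φ0] = [1, 1, 1, 1]
r1 m[X10→φ2] = [1, 1, 1, 1]
r1 m[X11→φ0] = [1, 1, 1, 1]
r1 m[X11→φ1] = [1, 1, 1, 1]
r1 m[X11→φ2] = [1, 1, 1, 1]
r1 m[X11→φ6] = [1, 1, 1, 1]
r1 m[X3→φ1] = [1, 1, 1, 1]
r1 m[X3→φ3] = [1, 1, 1, 1]
r1 m[X3→φ4] = [1, 1, 1, 1]
r1 m[X3→φ5] = [1, 1, 1, 1]
r1 m[X3→φ7] = [1, 1, 1, 1]
r2 m[φ0→X13] = [14, 26, 23, 24]
r2 m[φ0→X11] = [22, 28, 17, 20]
r2 m[φ1→X11] = [20, 20, 20, 18]
r2 m[φ1→X3] = [23, 27, 19, 9]
r2 m[φ2→X10] = [16, 21, 22, 30]
r2 m[φ2→X11] = [28, 18, 27, 16]
r2 m[φ3→X3] = [4, 2, 5, 5]
r2 m[φ4→X3] = [5, 4, 8, 9]
r2 m[φ5→X3] = [7, 8, 9, 5]
r2 m[φ6→X11] = [4, 5, 7, 2]
r2 m[φ7→X3] = [3, 8, 6, 6]
r2 m[X13→φ0] = [1, 1, 1, 1]
r2 m[X10→φ2] = [1, 1, 1, 1]
r2 m[X11→φ0] = [2240, 1800, 3780, 576]
r2 m[X11→φ1] = [2464, 2520, 3213, 640]
r2 m[X11→φ2] = [1760, 2800, 2380, 720]
r2 m[X11→φ6] = [12320, 10080, 9180, 5760]
r2 m[X3→φ1] = [420, 512, 2160, 1350]
r2 m[X3→φ3] = [2415, 6912, 8208, 2430]
r2 m[X3→φ4] = [1932, 3456, 5130, 1350]
r2 m[X3→φ5] = [1380, 1728, 4560, 2430]
r2 m[X3→φ7] = [3220, 1728, 6840, 2025]
r3 m[φ0→X13] = [24388, 57056, 39844, 54172]
r3 m[φ0→X11] = [22, 28, 17, 20]
r3 m[φ1→X11] = [22154, 17358, 25266, 11896]
r3 m[φ1→X3] = [49371, 54687, 51845, 19557]
r3 m[φ2→X10] = [32720, 49820, 38900, 54020]
r3 m[φ2→X11] = [28, 18, 27, 16]
r3 m[φ3→X3] = [4, 2, 5, 5]
r3 m[φ4→X3] = [5, 4, 8, 9]
r3 m[φ5→X3] = [7, 8, 9, 5]
r3 m[φ6→X11] = [4, 5, 7, 2]
r3 m[φ7→X3] = [3, 8, 6, 6]
r3 m[X13→φ0] = [1, 1, 1, 1]
r3 m[X10→φ2] = [1, 1, 1, 1]
r3 m[X11→φ0] = [2240, 1800, 3780, 576]
r3 m[X11→φ1] = [2464, 2520, 3213, 640]
r3 m[X11→φ2] = [1760, 2800, 2380, 720]
r3 m[X11→φ6] = [12320, 10080, 9180, 5760]
r3 m[X3→φ1] = [420, 512, 2160, 1350]
r3 m[X3→φ3] = [2415, 6912, 8208, 2430]
r3 m[X3→φ4] = [1932, 3456, 5130, 1350]
r3 m[X3→φ5] = [1380, 1728, 4560, 2430]
r3 m[X3→φ7] = [3220, 1728, 6840, 2025]
r4 m[φ0→X13] = [24388, 57056, 39844, 54172]
r4 m[φ0→X11] = [22, 28, 17, 20]
r4 m[φ1→X11] = [22154, 17358, 25266, 11896]
r4 m[φ1→X3] = [49371, 54687, 51845, 19557]
r4 m[φ2→X10] = [32720, 49820, 38900, 54020]
r4 m[φ2→X11] = [28, 18, 27, 16]
r4 m[φ3→X3] = [4, 2, 5, 5]
r4 m[φ4→X3] = [5, 4, 8, 9]
r4 m[φ5→X3] = [7, 8, 9, 5]
r4 m[φ6→X11] = [4, 5, 7, 2]
r4 m[φ7→X3] = [3, 8, 6, 6]
r4 m[X13→φ0] = [1, 1, 1, 1]
r4 m[X10→φ2] = [1, 1, 1, 1]
r4 m[X11→φ0] = [2481248, 1562220, 4775274, 380672]
r4 m[X11→φ1] = [2464, 2520, 3213, 640]
r4 m[X11→φ2] = [1949552, 2430120, 3006654, 475840]
r4 m[X11→φ6] = [13646864, 8748432, 11597094, 3806720]
r4 m[X3→φ1] = [420, 512, 2160, 1350]
r4 m[X3→φ3] = [5183955, 13999872, 22397040, 5280390]
r4 m[X3→φ4] = [4147164, 6999936, 13998150, 2933550]
r4 m[X3→φ5] = [2962260, 3499968, 12442800, 5280390]
r4 m[X3→φ7] = [6911940, 3499968, 18664200, 4400325]
r5 m[φ0→X13] = [23377546, 62908976, 42288514, 58547678]
r5 m[φ0→X11] = [22, 28, 17, 20]
r5 m[φ1→X11] = [22154, 17358, 25266, 11896]
r5 m[φ1→X3] = [49371, 54687, 51845, 19557]
r5 m[φ2→X10] = [35389232, 52825342, 43401866, 55506274]
r5 m[φ2→X11] = [28, 18, 27, 16]
r5 m[φ3→X3] = [4, 2, 5, 5]
r5 m[φ4→X3] = [5, 4, 8, 9]
r5 m[φ5→X3] = [7, 8, 9, 5]
r5 m[φ6→X11] = [4, 5, 7, 2]
r5 m[φ7→X3] = [3, 8, 6, 6]
r5 m[X13→φ0] = [1, 1, 1, 1]
r5 m[X10→φ2] = [1, 1, 1, 1]
r5 m[X11→φ0] = [2481248, 1562220, 4775274, 380672]
r5 m[X11→φ1] = [2464, 2520, 3213, 640]
r5 m[X11→φ2] = [1949552, 2430120, 3006654, 475840]
r5 m[X11→φ6] = [13646864, 8748432, 11597094, 3806720]
r5 m[X3→φ1] = [420, 512, 2160, 1350]
r5 m[X3→φ3] = [5183955, 13999872, 22397040, 5280390]
r5 m[X3→φ4] = [4147164, 6999936, 13998150, 2933550]
r5 m[X3→φ5] = [2962260, 3499968, 12442800, 5280390]
r5 m[X3→φ7] = [6911940, 3499968, 18664200, 4400325]
r6 m[φ0→X13] = [23377546, 62908976, 42288514, 58547678]
r6 m[φ0→X11] = [22, 28, 17, 20]
r6 m[φ1→X11] = [22154, 17358, 25266, 11896]
r6 m[φ1→X3] = [49371, 54687, 51845, 19557]
r6 m[φ2→X10] = [35389232, 52825342, 43401866, 55506274]
r6 m[φ2→X11] = [28, 18, 27, 16]
r6 m[φ3→X3] = [4, 2, 5, 5]
r6 m[φ4→X3] = [5, 4, 8, 9]
r6 m[φ5→X3] = [7, 8, 9, 5]
r6 m[φ6→X11] = [4, 5, 7, 2]
r6 m[φ7→X3] = [3, 8, 6, 6]
r6 m[X13→φ0] = [1, 1, 1, 1]
r6 m[X10→φ2] = [1, 1, 1, 1]
r6 m[X11→φ0] = [2481248, 1562220, 4775274, 380672]
r6 m[X11→φ1] = [2464, 2520, 3213, 640]
r6 m[X11→φ2] = [1949552, 2430120, 3006654, 475840]
r6 m[X11→φ6] = [13646864, 8748432, 11597094, 3806720]
r6 m[X3→φ1] = [420, 512, 2160, 1350]
r6 m[X3→φ3] = [5183955, 13999872, 22397040, 5280390]
r6 m[X3→φ4] = [4147164, 6999936, 13998150, 2933550]
r6 m[X3→φ5] = [2962260, 3499968, 12442800, 5280390]
r6 m[X3→φ7] = [6911940, 3499968, 18664200, 4400325]
fixed point reached at round 6
b[X10] = ⊗ incoming = [35389232, 52825342, 43401866, 55506274]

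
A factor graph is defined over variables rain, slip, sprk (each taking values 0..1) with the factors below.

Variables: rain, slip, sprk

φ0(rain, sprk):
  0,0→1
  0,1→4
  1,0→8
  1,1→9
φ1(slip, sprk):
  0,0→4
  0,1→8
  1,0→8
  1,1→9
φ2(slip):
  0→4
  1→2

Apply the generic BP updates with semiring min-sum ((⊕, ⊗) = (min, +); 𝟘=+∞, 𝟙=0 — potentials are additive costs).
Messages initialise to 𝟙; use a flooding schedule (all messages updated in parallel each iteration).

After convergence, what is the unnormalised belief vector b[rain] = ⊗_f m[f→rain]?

b[rain] = [9, 16]

init: all messages = 𝟙 over 2 values
r1 m[φ0→rain] = [1, 8]
r1 m[φ0→sprk] = [1, 4]
r1 m[φ1→slip] = [4, 8]
r1 m[φ1→sprk] = [4, 8]
r1 m[φ2→slip] = [4, 2]
r1 m[rain→φ0] = [0, 0]
r1 m[slip→φ1] = [0, 0]
r1 m[slip→φ2] = [0, 0]
r1 m[sprk→φ0] = [0, 0]
r1 m[sprk→φ1] = [0, 0]
r2 m[φ0→rain] = [1, 8]
r2 m[φ0→sprk] = [1, 4]
r2 m[φ1→slip] = [4, 8]
r2 m[φ1→sprk] = [4, 8]
r2 m[φ2→slip] = [4, 2]
r2 m[rain→φ0] = [0, 0]
r2 m[slip→φ1] = [4, 2]
r2 m[slip→φ2] = [4, 8]
r2 m[sprk→φ0] = [4, 8]
r2 m[sprk→φ1] = [1, 4]
r3 m[φ0→rain] = [5, 12]
r3 m[φ0→sprk] = [1, 4]
r3 m[φ1→slip] = [5, 9]
r3 m[φ1→sprk] = [8, 11]
r3 m[φ2→slip] = [4, 2]
r3 m[rain→φ0] = [0, 0]
r3 m[slip→φ1] = [4, 2]
r3 m[slip→φ2] = [4, 8]
r3 m[sprk→φ0] = [4, 8]
r3 m[sprk→φ1] = [1, 4]
r4 m[φ0→rain] = [5, 12]
r4 m[φ0→sprk] = [1, 4]
r4 m[φ1→slip] = [5, 9]
r4 m[φ1→sprk] = [8, 11]
r4 m[φ2→slip] = [4, 2]
r4 m[rain→φ0] = [0, 0]
r4 m[slip→φ1] = [4, 2]
r4 m[slip→φ2] = [5, 9]
r4 m[sprk→φ0] = [8, 11]
r4 m[sprk→φ1] = [1, 4]
r5 m[φ0→rain] = [9, 16]
r5 m[φ0→sprk] = [1, 4]
r5 m[φ1→slip] = [5, 9]
r5 m[φ1→sprk] = [8, 11]
r5 m[φ2→slip] = [4, 2]
r5 m[rain→φ0] = [0, 0]
r5 m[slip→φ1] = [4, 2]
r5 m[slip→φ2] = [5, 9]
r5 m[sprk→φ0] = [8, 11]
r5 m[sprk→φ1] = [1, 4]
r6 m[φ0→rain] = [9, 16]
r6 m[φ0→sprk] = [1, 4]
r6 m[φ1→slip] = [5, 9]
r6 m[φ1→sprk] = [8, 11]
r6 m[φ2→slip] = [4, 2]
r6 m[rain→φ0] = [0, 0]
r6 m[slip→φ1] = [4, 2]
r6 m[slip→φ2] = [5, 9]
r6 m[sprk→φ0] = [8, 11]
r6 m[sprk→φ1] = [1, 4]
fixed point reached at round 6
b[rain] = ⊗ incoming = [9, 16]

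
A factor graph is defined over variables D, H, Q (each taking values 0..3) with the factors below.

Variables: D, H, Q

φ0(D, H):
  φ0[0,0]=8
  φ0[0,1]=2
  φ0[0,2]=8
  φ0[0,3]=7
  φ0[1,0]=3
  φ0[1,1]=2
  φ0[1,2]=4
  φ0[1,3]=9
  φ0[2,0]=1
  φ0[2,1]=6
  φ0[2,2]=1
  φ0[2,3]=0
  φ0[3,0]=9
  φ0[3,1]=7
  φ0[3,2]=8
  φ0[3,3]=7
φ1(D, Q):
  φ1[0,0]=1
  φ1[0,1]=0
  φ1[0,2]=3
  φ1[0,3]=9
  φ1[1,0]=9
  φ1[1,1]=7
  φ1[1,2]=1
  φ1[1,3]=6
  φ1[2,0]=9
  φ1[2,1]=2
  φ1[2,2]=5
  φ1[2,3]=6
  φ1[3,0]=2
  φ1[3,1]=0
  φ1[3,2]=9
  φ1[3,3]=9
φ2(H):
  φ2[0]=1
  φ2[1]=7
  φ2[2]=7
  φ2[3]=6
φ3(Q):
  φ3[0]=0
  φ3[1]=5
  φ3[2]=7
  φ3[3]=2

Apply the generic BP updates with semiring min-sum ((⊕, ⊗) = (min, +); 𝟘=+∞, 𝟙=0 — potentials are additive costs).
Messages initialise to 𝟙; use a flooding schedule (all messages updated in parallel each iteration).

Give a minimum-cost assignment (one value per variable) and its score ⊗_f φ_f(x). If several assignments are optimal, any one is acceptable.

assignment: (D=2, H=0, Q=1); score = 9

init: all messages = 𝟙 over 4 values
r1 m[φ0→D] = [2, 2, 0, 7]
r1 m[φ0→H] = [1, 2, 1, 0]
r1 m[φ1→D] = [0, 1, 2, 0]
r1 m[φ1→Q] = [1, 0, 1, 6]
r1 m[φ2→H] = [1, 7, 7, 6]
r1 m[φ3→Q] = [0, 5, 7, 2]
r1 m[D→φ0] = [0, 0, 0, 0]
r1 m[D→φ1] = [0, 0, 0, 0]
r1 m[H→φ0] = [0, 0, 0, 0]
r1 m[H→φ2] = [0, 0, 0, 0]
r1 m[Q→φ1] = [0, 0, 0, 0]
r1 m[Q→φ3] = [0, 0, 0, 0]
r2 m[φ0→D] = [2, 2, 0, 7]
r2 m[φ0→H] = [1, 2, 1, 0]
r2 m[φ1→D] = [0, 1, 2, 0]
r2 m[φ1→Q] = [1, 0, 1, 6]
r2 m[φ2→H] = [1, 7, 7, 6]
r2 m[φ3→Q] = [0, 5, 7, 2]
r2 m[D→φ0] = [0, 1, 2, 0]
r2 m[D→φ1] = [2, 2, 0, 7]
r2 m[H→φ0] = [1, 7, 7, 6]
r2 m[H→φ2] = [1, 2, 1, 0]
r2 m[Q→φ1] = [0, 5, 7, 2]
r2 m[Q→φ3] = [1, 0, 1, 6]
r3 m[φ0→D] = [9, 4, 2, 10]
r3 m[φ0→H] = [3, 2, 3, 2]
r3 m[φ1→D] = [1, 8, 7, 2]
r3 m[φ1→Q] = [3, 2, 3, 6]
r3 m[φ2→H] = [1, 7, 7, 6]
r3 m[φ3→Q] = [0, 5, 7, 2]
r3 m[D→φ0] = [0, 1, 2, 0]
r3 m[D→φ1] = [2, 2, 0, 7]
r3 m[H→φ0] = [1, 7, 7, 6]
r3 m[H→φ2] = [1, 2, 1, 0]
r3 m[Q→φ1] = [0, 5, 7, 2]
r3 m[Q→φ3] = [1, 0, 1, 6]
r4 m[φ0→D] = [9, 4, 2, 10]
r4 m[φ0→H] = [3, 2, 3, 2]
r4 m[φ1→D] = [1, 8, 7, 2]
r4 m[φ1→Q] = [3, 2, 3, 6]
r4 m[φ2→H] = [1, 7, 7, 6]
r4 m[φ3→Q] = [0, 5, 7, 2]
r4 m[D→φ0] = [1, 8, 7, 2]
r4 m[D→φ1] = [9, 4, 2, 10]
r4 m[H→φ0] = [1, 7, 7, 6]
r4 m[H→φ2] = [3, 2, 3, 2]
r4 m[Q→φ1] = [0, 5, 7, 2]
r4 m[Q→φ3] = [3, 2, 3, 6]
r5 m[φ0→D] = [9, 4, 2, 10]
r5 m[φ0→H] = [8, 3, 8, 7]
r5 m[φ1→D] = [1, 8, 7, 2]
r5 m[φ1→Q] = [10, 4, 5, 8]
r5 m[φ2→H] = [1, 7, 7, 6]
r5 m[φ3→Q] = [0, 5, 7, 2]
r5 m[D→φ0] = [1, 8, 7, 2]
r5 m[D→φ1] = [9, 4, 2, 10]
r5 m[H→φ0] = [1, 7, 7, 6]
r5 m[H→φ2] = [3, 2, 3, 2]
r5 m[Q→φ1] = [0, 5, 7, 2]
r5 m[Q→φ3] = [3, 2, 3, 6]
r6 m[φ0→D] = [9, 4, 2, 10]
r6 m[φ0→H] = [8, 3, 8, 7]
r6 m[φ1→D] = [1, 8, 7, 2]
r6 m[φ1→Q] = [10, 4, 5, 8]
r6 m[φ2→H] = [1, 7, 7, 6]
r6 m[φ3→Q] = [0, 5, 7, 2]
r6 m[D→φ0] = [1, 8, 7, 2]
r6 m[D→φ1] = [9, 4, 2, 10]
r6 m[H→φ0] = [1, 7, 7, 6]
r6 m[H→φ2] = [8, 3, 8, 7]
r6 m[Q→φ1] = [0, 5, 7, 2]
r6 m[Q→φ3] = [10, 4, 5, 8]
r7 m[φ0→D] = [9, 4, 2, 10]
r7 m[φ0→H] = [8, 3, 8, 7]
r7 m[φ1→D] = [1, 8, 7, 2]
r7 m[φ1→Q] = [10, 4, 5, 8]
r7 m[φ2→H] = [1, 7, 7, 6]
r7 m[φ3→Q] = [0, 5, 7, 2]
r7 m[D→φ0] = [1, 8, 7, 2]
r7 m[D→φ1] = [9, 4, 2, 10]
r7 m[H→φ0] = [1, 7, 7, 6]
r7 m[H→φ2] = [8, 3, 8, 7]
r7 m[Q→φ1] = [0, 5, 7, 2]
r7 m[Q→φ3] = [10, 4, 5, 8]
fixed point reached at round 7
traceback from D: (D=2, H=0, Q=1), score=9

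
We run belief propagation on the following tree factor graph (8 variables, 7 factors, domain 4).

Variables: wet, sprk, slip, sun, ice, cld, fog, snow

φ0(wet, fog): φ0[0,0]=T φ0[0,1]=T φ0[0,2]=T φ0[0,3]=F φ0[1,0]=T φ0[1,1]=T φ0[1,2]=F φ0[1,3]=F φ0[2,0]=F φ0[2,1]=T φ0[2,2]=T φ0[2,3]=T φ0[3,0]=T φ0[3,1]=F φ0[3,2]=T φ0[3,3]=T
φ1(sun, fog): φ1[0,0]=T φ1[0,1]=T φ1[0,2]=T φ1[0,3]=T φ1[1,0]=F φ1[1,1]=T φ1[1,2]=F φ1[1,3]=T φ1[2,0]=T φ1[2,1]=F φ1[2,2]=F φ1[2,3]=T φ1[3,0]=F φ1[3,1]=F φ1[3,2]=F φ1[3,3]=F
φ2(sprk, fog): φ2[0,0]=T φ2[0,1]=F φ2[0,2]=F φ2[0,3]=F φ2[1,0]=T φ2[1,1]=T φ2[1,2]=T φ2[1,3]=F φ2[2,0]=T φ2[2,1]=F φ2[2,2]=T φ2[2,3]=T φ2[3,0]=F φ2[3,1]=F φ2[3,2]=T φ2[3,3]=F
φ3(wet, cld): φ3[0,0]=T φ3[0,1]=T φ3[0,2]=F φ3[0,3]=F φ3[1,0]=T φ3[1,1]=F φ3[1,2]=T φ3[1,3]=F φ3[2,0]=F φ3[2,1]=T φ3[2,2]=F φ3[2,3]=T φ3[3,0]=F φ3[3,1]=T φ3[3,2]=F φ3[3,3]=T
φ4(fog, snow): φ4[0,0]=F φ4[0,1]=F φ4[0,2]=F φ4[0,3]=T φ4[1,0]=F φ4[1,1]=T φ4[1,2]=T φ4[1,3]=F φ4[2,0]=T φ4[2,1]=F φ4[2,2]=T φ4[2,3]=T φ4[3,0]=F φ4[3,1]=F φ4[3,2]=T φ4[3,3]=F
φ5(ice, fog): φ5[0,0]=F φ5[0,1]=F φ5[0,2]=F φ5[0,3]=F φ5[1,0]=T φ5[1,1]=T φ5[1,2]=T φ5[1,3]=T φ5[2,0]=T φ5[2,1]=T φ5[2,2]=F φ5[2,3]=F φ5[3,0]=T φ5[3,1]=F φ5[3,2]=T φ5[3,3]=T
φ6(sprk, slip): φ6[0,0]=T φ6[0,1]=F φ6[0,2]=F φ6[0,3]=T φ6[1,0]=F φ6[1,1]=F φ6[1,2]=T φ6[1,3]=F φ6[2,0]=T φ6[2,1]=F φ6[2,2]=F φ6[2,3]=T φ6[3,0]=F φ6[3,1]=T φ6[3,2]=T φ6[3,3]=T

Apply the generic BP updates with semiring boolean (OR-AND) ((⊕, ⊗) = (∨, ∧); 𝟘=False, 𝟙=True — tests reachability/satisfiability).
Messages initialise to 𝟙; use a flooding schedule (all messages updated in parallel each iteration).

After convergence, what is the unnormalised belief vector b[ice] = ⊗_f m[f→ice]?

b[ice] = [F, T, T, T]

init: all messages = 𝟙 over 4 values
r1 m[φ0→wet] = [T, T, T, T]
r1 m[φ0→fog] = [T, T, T, T]
r1 m[φ1→sun] = [T, T, T, F]
r1 m[φ1→fog] = [T, T, T, T]
r1 m[φ2→sprk] = [T, T, T, T]
r1 m[φ2→fog] = [T, T, T, T]
r1 m[φ3→wet] = [T, T, T, T]
r1 m[φ3→cld] = [T, T, T, T]
r1 m[φ4→fog] = [T, T, T, T]
r1 m[φ4→snow] = [T, T, T, T]
r1 m[φ5→ice] = [F, T, T, T]
r1 m[φ5→fog] = [T, T, T, T]
r1 m[φ6→sprk] = [T, T, T, T]
r1 m[φ6→slip] = [T, T, T, T]
r1 m[wet→φ0] = [T, T, T, T]
r1 m[wet→φ3] = [T, T, T, T]
r1 m[sprk→φ2] = [T, T, T, T]
r1 m[sprk→φ6] = [T, T, T, T]
r1 m[slip→φ6] = [T, T, T, T]
r1 m[sun→φ1] = [T, T, T, T]
r1 m[ice→φ5] = [T, T, T, T]
r1 m[cld→φ3] = [T, T, T, T]
r1 m[fog→φ0] = [T, T, T, T]
r1 m[fog→φ1] = [T, T, T, T]
r1 m[fog→φ2] = [T, T, T, T]
r1 m[fog→φ4] = [T, T, T, T]
r1 m[fog→φ5] = [T, T, T, T]
r1 m[snow→φ4] = [T, T, T, T]
r2 m[φ0→wet] = [T, T, T, T]
r2 m[φ0→fog] = [T, T, T, T]
r2 m[φ1→sun] = [T, T, T, F]
r2 m[φ1→fog] = [T, T, T, T]
r2 m[φ2→sprk] = [T, T, T, T]
r2 m[φ2→fog] = [T, T, T, T]
r2 m[φ3→wet] = [T, T, T, T]
r2 m[φ3→cld] = [T, T, T, T]
r2 m[φ4→fog] = [T, T, T, T]
r2 m[φ4→snow] = [T, T, T, T]
r2 m[φ5→ice] = [F, T, T, T]
r2 m[φ5→fog] = [T, T, T, T]
r2 m[φ6→sprk] = [T, T, T, T]
r2 m[φ6→slip] = [T, T, T, T]
r2 m[wet→φ0] = [T, T, T, T]
r2 m[wet→φ3] = [T, T, T, T]
r2 m[sprk→φ2] = [T, T, T, T]
r2 m[sprk→φ6] = [T, T, T, T]
r2 m[slip→φ6] = [T, T, T, T]
r2 m[sun→φ1] = [T, T, T, T]
r2 m[ice→φ5] = [T, T, T, T]
r2 m[cld→φ3] = [T, T, T, T]
r2 m[fog→φ0] = [T, T, T, T]
r2 m[fog→φ1] = [T, T, T, T]
r2 m[fog→φ2] = [T, T, T, T]
r2 m[fog→φ4] = [T, T, T, T]
r2 m[fog→φ5] = [T, T, T, T]
r2 m[snow→φ4] = [T, T, T, T]
fixed point reached at round 2
b[ice] = ⊗ incoming = [F, T, T, T]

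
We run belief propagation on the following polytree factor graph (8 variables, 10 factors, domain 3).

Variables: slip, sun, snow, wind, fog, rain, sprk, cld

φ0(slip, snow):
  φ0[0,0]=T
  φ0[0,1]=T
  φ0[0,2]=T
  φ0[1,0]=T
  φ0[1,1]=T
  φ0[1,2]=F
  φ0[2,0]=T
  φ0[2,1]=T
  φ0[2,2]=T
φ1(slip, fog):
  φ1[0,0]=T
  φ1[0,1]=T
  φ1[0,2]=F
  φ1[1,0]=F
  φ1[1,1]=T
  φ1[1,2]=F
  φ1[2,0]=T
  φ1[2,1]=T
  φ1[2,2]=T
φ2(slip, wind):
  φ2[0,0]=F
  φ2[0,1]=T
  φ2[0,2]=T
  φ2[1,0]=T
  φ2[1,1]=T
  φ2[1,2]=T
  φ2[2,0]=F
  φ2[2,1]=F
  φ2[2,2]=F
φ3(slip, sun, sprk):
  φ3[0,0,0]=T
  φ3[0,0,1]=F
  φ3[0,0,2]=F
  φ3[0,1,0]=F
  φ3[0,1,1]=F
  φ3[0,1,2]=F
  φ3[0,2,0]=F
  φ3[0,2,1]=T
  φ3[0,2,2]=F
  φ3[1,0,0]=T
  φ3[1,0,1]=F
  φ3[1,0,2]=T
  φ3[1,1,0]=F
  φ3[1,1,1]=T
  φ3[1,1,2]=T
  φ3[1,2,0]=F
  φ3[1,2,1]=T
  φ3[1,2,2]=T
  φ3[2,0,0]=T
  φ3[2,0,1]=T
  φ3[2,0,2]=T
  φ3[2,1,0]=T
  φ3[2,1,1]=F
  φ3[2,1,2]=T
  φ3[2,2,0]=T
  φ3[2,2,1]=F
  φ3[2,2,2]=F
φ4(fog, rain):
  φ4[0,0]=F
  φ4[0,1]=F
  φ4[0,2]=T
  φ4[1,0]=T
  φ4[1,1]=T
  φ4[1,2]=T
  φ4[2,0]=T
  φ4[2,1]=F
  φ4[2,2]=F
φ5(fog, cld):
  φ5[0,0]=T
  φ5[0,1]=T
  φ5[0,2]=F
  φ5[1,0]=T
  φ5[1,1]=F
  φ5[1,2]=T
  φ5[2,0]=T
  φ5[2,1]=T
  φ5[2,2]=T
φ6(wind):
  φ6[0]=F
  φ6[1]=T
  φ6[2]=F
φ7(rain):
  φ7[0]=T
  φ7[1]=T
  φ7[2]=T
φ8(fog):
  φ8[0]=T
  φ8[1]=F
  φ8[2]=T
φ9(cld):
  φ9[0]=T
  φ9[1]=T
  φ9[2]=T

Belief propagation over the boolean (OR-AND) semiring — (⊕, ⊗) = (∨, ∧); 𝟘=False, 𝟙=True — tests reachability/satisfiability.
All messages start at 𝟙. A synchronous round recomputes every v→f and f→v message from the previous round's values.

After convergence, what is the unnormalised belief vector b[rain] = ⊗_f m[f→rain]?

init: all messages = 𝟙 over 3 values
r1 m[φ0→slip] = [T, T, T]
r1 m[φ0→snow] = [T, T, T]
r1 m[φ1→slip] = [T, T, T]
r1 m[φ1→fog] = [T, T, T]
r1 m[φ2→slip] = [T, T, F]
r1 m[φ2→wind] = [T, T, T]
r1 m[φ3→slip] = [T, T, T]
r1 m[φ3→sun] = [T, T, T]
r1 m[φ3→sprk] = [T, T, T]
r1 m[φ4→fog] = [T, T, T]
r1 m[φ4→rain] = [T, T, T]
r1 m[φ5→fog] = [T, T, T]
r1 m[φ5→cld] = [T, T, T]
r1 m[φ6→wind] = [F, T, F]
r1 m[φ7→rain] = [T, T, T]
r1 m[φ8→fog] = [T, F, T]
r1 m[φ9→cld] = [T, T, T]
r1 m[slip→φ0] = [T, T, T]
r1 m[slip→φ1] = [T, T, T]
r1 m[slip→φ2] = [T, T, T]
r1 m[slip→φ3] = [T, T, T]
r1 m[sun→φ3] = [T, T, T]
r1 m[snow→φ0] = [T, T, T]
r1 m[wind→φ2] = [T, T, T]
r1 m[wind→φ6] = [T, T, T]
r1 m[fog→φ1] = [T, T, T]
r1 m[fog→φ4] = [T, T, T]
r1 m[fog→φ5] = [T, T, T]
r1 m[fog→φ8] = [T, T, T]
r1 m[rain→φ4] = [T, T, T]
r1 m[rain→φ7] = [T, T, T]
r1 m[sprk→φ3] = [T, T, T]
r1 m[cld→φ5] = [T, T, T]
r1 m[cld→φ9] = [T, T, T]
r2 m[φ0→slip] = [T, T, T]
r2 m[φ0→snow] = [T, T, T]
r2 m[φ1→slip] = [T, T, T]
r2 m[φ1→fog] = [T, T, T]
r2 m[φ2→slip] = [T, T, F]
r2 m[φ2→wind] = [T, T, T]
r2 m[φ3→slip] = [T, T, T]
r2 m[φ3→sun] = [T, T, T]
r2 m[φ3→sprk] = [T, T, T]
r2 m[φ4→fog] = [T, T, T]
r2 m[φ4→rain] = [T, T, T]
r2 m[φ5→fog] = [T, T, T]
r2 m[φ5→cld] = [T, T, T]
r2 m[φ6→wind] = [F, T, F]
r2 m[φ7→rain] = [T, T, T]
r2 m[φ8→fog] = [T, F, T]
r2 m[φ9→cld] = [T, T, T]
r2 m[slip→φ0] = [T, T, F]
r2 m[slip→φ1] = [T, T, F]
r2 m[slip→φ2] = [T, T, T]
r2 m[slip→φ3] = [T, T, F]
r2 m[sun→φ3] = [T, T, T]
r2 m[snow→φ0] = [T, T, T]
r2 m[wind→φ2] = [F, T, F]
r2 m[wind→φ6] = [T, T, T]
r2 m[fog→φ1] = [T, F, T]
r2 m[fog→φ4] = [T, F, T]
r2 m[fog→φ5] = [T, F, T]
r2 m[fog→φ8] = [T, T, T]
r2 m[rain→φ4] = [T, T, T]
r2 m[rain→φ7] = [T, T, T]
r2 m[sprk→φ3] = [T, T, T]
r2 m[cld→φ5] = [T, T, T]
r2 m[cld→φ9] = [T, T, T]
r3 m[φ0→slip] = [T, T, T]
r3 m[φ0→snow] = [T, T, T]
r3 m[φ1→slip] = [T, F, T]
r3 m[φ1→fog] = [T, T, F]
r3 m[φ2→slip] = [T, T, F]
r3 m[φ2→wind] = [T, T, T]
r3 m[φ3→slip] = [T, T, T]
r3 m[φ3→sun] = [T, T, T]
r3 m[φ3→sprk] = [T, T, T]
r3 m[φ4→fog] = [T, T, T]
r3 m[φ4→rain] = [T, F, T]
r3 m[φ5→fog] = [T, T, T]
r3 m[φ5→cld] = [T, T, T]
r3 m[φ6→wind] = [F, T, F]
r3 m[φ7→rain] = [T, T, T]
r3 m[φ8→fog] = [T, F, T]
r3 m[φ9→cld] = [T, T, T]
r3 m[slip→φ0] = [T, T, F]
r3 m[slip→φ1] = [T, T, F]
r3 m[slip→φ2] = [T, T, T]
r3 m[slip→φ3] = [T, T, F]
r3 m[sun→φ3] = [T, T, T]
r3 m[snow→φ0] = [T, T, T]
r3 m[wind→φ2] = [F, T, F]
r3 m[wind→φ6] = [T, T, T]
r3 m[fog→φ1] = [T, F, T]
r3 m[fog→φ4] = [T, F, T]
r3 m[fog→φ5] = [T, F, T]
r3 m[fog→φ8] = [T, T, T]
r3 m[rain→φ4] = [T, T, T]
r3 m[rain→φ7] = [T, T, T]
r3 m[sprk→φ3] = [T, T, T]
r3 m[cld→φ5] = [T, T, T]
r3 m[cld→φ9] = [T, T, T]
r4 m[φ0→slip] = [T, T, T]
r4 m[φ0→snow] = [T, T, T]
r4 m[φ1→slip] = [T, F, T]
r4 m[φ1→fog] = [T, T, F]
r4 m[φ2→slip] = [T, T, F]
r4 m[φ2→wind] = [T, T, T]
r4 m[φ3→slip] = [T, T, T]
r4 m[φ3→sun] = [T, T, T]
r4 m[φ3→sprk] = [T, T, T]
r4 m[φ4→fog] = [T, T, T]
r4 m[φ4→rain] = [T, F, T]
r4 m[φ5→fog] = [T, T, T]
r4 m[φ5→cld] = [T, T, T]
r4 m[φ6→wind] = [F, T, F]
r4 m[φ7→rain] = [T, T, T]
r4 m[φ8→fog] = [T, F, T]
r4 m[φ9→cld] = [T, T, T]
r4 m[slip→φ0] = [T, F, F]
r4 m[slip→φ1] = [T, T, F]
r4 m[slip→φ2] = [T, F, T]
r4 m[slip→φ3] = [T, F, F]
r4 m[sun→φ3] = [T, T, T]
r4 m[snow→φ0] = [T, T, T]
r4 m[wind→φ2] = [F, T, F]
r4 m[wind→φ6] = [T, T, T]
r4 m[fog→φ1] = [T, F, T]
r4 m[fog→φ4] = [T, F, F]
r4 m[fog→φ5] = [T, F, F]
r4 m[fog→φ8] = [T, T, F]
r4 m[rain→φ4] = [T, T, T]
r4 m[rain→φ7] = [T, F, T]
r4 m[sprk→φ3] = [T, T, T]
r4 m[cld→φ5] = [T, T, T]
r4 m[cld→φ9] = [T, T, T]
r5 m[φ0→slip] = [T, T, T]
r5 m[φ0→snow] = [T, T, T]
r5 m[φ1→slip] = [T, F, T]
r5 m[φ1→fog] = [T, T, F]
r5 m[φ2→slip] = [T, T, F]
r5 m[φ2→wind] = [F, T, T]
r5 m[φ3→slip] = [T, T, T]
r5 m[φ3→sun] = [T, F, T]
r5 m[φ3→sprk] = [T, T, F]
r5 m[φ4→fog] = [T, T, T]
r5 m[φ4→rain] = [F, F, T]
r5 m[φ5→fog] = [T, T, T]
r5 m[φ5→cld] = [T, T, F]
r5 m[φ6→wind] = [F, T, F]
r5 m[φ7→rain] = [T, T, T]
r5 m[φ8→fog] = [T, F, T]
r5 m[φ9→cld] = [T, T, T]
r5 m[slip→φ0] = [T, F, F]
r5 m[slip→φ1] = [T, T, F]
r5 m[slip→φ2] = [T, F, T]
r5 m[slip→φ3] = [T, F, F]
r5 m[sun→φ3] = [T, T, T]
r5 m[snow→φ0] = [T, T, T]
r5 m[wind→φ2] = [F, T, F]
r5 m[wind→φ6] = [T, T, T]
r5 m[fog→φ1] = [T, F, T]
r5 m[fog→φ4] = [T, F, F]
r5 m[fog→φ5] = [T, F, F]
r5 m[fog→φ8] = [T, T, F]
r5 m[rain→φ4] = [T, T, T]
r5 m[rain→φ7] = [T, F, T]
r5 m[sprk→φ3] = [T, T, T]
r5 m[cld→φ5] = [T, T, T]
r5 m[cld→φ9] = [T, T, T]
r6 m[φ0→slip] = [T, T, T]
r6 m[φ0→snow] = [T, T, T]
r6 m[φ1→slip] = [T, F, T]
r6 m[φ1→fog] = [T, T, F]
r6 m[φ2→slip] = [T, T, F]
r6 m[φ2→wind] = [F, T, T]
r6 m[φ3→slip] = [T, T, T]
r6 m[φ3→sun] = [T, F, T]
r6 m[φ3→sprk] = [T, T, F]
r6 m[φ4→fog] = [T, T, T]
r6 m[φ4→rain] = [F, F, T]
r6 m[φ5→fog] = [T, T, T]
r6 m[φ5→cld] = [T, T, F]
r6 m[φ6→wind] = [F, T, F]
r6 m[φ7→rain] = [T, T, T]
r6 m[φ8→fog] = [T, F, T]
r6 m[φ9→cld] = [T, T, T]
r6 m[slip→φ0] = [T, F, F]
r6 m[slip→φ1] = [T, T, F]
r6 m[slip→φ2] = [T, F, T]
r6 m[slip→φ3] = [T, F, F]
r6 m[sun→φ3] = [T, T, T]
r6 m[snow→φ0] = [T, T, T]
r6 m[wind→φ2] = [F, T, F]
r6 m[wind→φ6] = [F, T, T]
r6 m[fog→φ1] = [T, F, T]
r6 m[fog→φ4] = [T, F, F]
r6 m[fog→φ5] = [T, F, F]
r6 m[fog→φ8] = [T, T, F]
r6 m[rain→φ4] = [T, T, T]
r6 m[rain→φ7] = [F, F, T]
r6 m[sprk→φ3] = [T, T, T]
r6 m[cld→φ5] = [T, T, T]
r6 m[cld→φ9] = [T, T, F]
r7 m[φ0→slip] = [T, T, T]
r7 m[φ0→snow] = [T, T, T]
r7 m[φ1→slip] = [T, F, T]
r7 m[φ1→fog] = [T, T, F]
r7 m[φ2→slip] = [T, T, F]
r7 m[φ2→wind] = [F, T, T]
r7 m[φ3→slip] = [T, T, T]
r7 m[φ3→sun] = [T, F, T]
r7 m[φ3→sprk] = [T, T, F]
r7 m[φ4→fog] = [T, T, T]
r7 m[φ4→rain] = [F, F, T]
r7 m[φ5→fog] = [T, T, T]
r7 m[φ5→cld] = [T, T, F]
r7 m[φ6→wind] = [F, T, F]
r7 m[φ7→rain] = [T, T, T]
r7 m[φ8→fog] = [T, F, T]
r7 m[φ9→cld] = [T, T, T]
r7 m[slip→φ0] = [T, F, F]
r7 m[slip→φ1] = [T, T, F]
r7 m[slip→φ2] = [T, F, T]
r7 m[slip→φ3] = [T, F, F]
r7 m[sun→φ3] = [T, T, T]
r7 m[snow→φ0] = [T, T, T]
r7 m[wind→φ2] = [F, T, F]
r7 m[wind→φ6] = [F, T, T]
r7 m[fog→φ1] = [T, F, T]
r7 m[fog→φ4] = [T, F, F]
r7 m[fog→φ5] = [T, F, F]
r7 m[fog→φ8] = [T, T, F]
r7 m[rain→φ4] = [T, T, T]
r7 m[rain→φ7] = [F, F, T]
r7 m[sprk→φ3] = [T, T, T]
r7 m[cld→φ5] = [T, T, T]
r7 m[cld→φ9] = [T, T, F]
fixed point reached at round 7
b[rain] = ⊗ incoming = [F, F, T]

b[rain] = [F, F, T]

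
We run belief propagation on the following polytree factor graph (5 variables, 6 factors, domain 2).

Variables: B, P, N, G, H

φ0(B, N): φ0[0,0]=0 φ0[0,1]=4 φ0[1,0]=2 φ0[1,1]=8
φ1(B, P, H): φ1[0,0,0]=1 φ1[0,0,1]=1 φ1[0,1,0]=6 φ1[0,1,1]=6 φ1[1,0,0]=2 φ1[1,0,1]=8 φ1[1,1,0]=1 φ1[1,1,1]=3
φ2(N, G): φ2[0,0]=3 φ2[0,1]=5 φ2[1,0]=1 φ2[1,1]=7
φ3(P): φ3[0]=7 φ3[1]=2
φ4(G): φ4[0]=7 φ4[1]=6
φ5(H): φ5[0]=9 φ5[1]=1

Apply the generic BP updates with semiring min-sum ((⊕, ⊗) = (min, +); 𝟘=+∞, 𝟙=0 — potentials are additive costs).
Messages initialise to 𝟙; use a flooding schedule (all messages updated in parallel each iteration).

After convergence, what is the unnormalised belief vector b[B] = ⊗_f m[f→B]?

b[B] = [19, 18]

init: all messages = 𝟙 over 2 values
r1 m[φ0→B] = [0, 2]
r1 m[φ0→N] = [0, 4]
r1 m[φ1→B] = [1, 1]
r1 m[φ1→P] = [1, 1]
r1 m[φ1→H] = [1, 1]
r1 m[φ2→N] = [3, 1]
r1 m[φ2→G] = [1, 5]
r1 m[φ3→P] = [7, 2]
r1 m[φ4→G] = [7, 6]
r1 m[φ5→H] = [9, 1]
r1 m[B→φ0] = [0, 0]
r1 m[B→φ1] = [0, 0]
r1 m[P→φ1] = [0, 0]
r1 m[P→φ3] = [0, 0]
r1 m[N→φ0] = [0, 0]
r1 m[N→φ2] = [0, 0]
r1 m[G→φ2] = [0, 0]
r1 m[G→φ4] = [0, 0]
r1 m[H→φ1] = [0, 0]
r1 m[H→φ5] = [0, 0]
r2 m[φ0→B] = [0, 2]
r2 m[φ0→N] = [0, 4]
r2 m[φ1→B] = [1, 1]
r2 m[φ1→P] = [1, 1]
r2 m[φ1→H] = [1, 1]
r2 m[φ2→N] = [3, 1]
r2 m[φ2→G] = [1, 5]
r2 m[φ3→P] = [7, 2]
r2 m[φ4→G] = [7, 6]
r2 m[φ5→H] = [9, 1]
r2 m[B→φ0] = [1, 1]
r2 m[B→φ1] = [0, 2]
r2 m[P→φ1] = [7, 2]
r2 m[P→φ3] = [1, 1]
r2 m[N→φ0] = [3, 1]
r2 m[N→φ2] = [0, 4]
r2 m[G→φ2] = [7, 6]
r2 m[G→φ4] = [1, 5]
r2 m[H→φ1] = [9, 1]
r2 m[H→φ5] = [1, 1]
r3 m[φ0→B] = [3, 5]
r3 m[φ0→N] = [1, 5]
r3 m[φ1→B] = [9, 6]
r3 m[φ1→P] = [2, 6]
r3 m[φ1→H] = [5, 7]
r3 m[φ2→N] = [10, 8]
r3 m[φ2→G] = [3, 5]
r3 m[φ3→P] = [7, 2]
r3 m[φ4→G] = [7, 6]
r3 m[φ5→H] = [9, 1]
r3 m[B→φ0] = [1, 1]
r3 m[B→φ1] = [0, 2]
r3 m[P→φ1] = [7, 2]
r3 m[P→φ3] = [1, 1]
r3 m[N→φ0] = [3, 1]
r3 m[N→φ2] = [0, 4]
r3 m[G→φ2] = [7, 6]
r3 m[G→φ4] = [1, 5]
r3 m[H→φ1] = [9, 1]
r3 m[H→φ5] = [1, 1]
r4 m[φ0→B] = [3, 5]
r4 m[φ0→N] = [1, 5]
r4 m[φ1→B] = [9, 6]
r4 m[φ1→P] = [2, 6]
r4 m[φ1→H] = [5, 7]
r4 m[φ2→N] = [10, 8]
r4 m[φ2→G] = [3, 5]
r4 m[φ3→P] = [7, 2]
r4 m[φ4→G] = [7, 6]
r4 m[φ5→H] = [9, 1]
r4 m[B→φ0] = [9, 6]
r4 m[B→φ1] = [3, 5]
r4 m[P→φ1] = [7, 2]
r4 m[P→φ3] = [2, 6]
r4 m[N→φ0] = [10, 8]
r4 m[N→φ2] = [1, 5]
r4 m[G→φ2] = [7, 6]
r4 m[G→φ4] = [3, 5]
r4 m[H→φ1] = [9, 1]
r4 m[H→φ5] = [5, 7]
r5 m[φ0→B] = [10, 12]
r5 m[φ0→N] = [8, 13]
r5 m[φ1→B] = [9, 6]
r5 m[φ1→P] = [5, 9]
r5 m[φ1→H] = [8, 10]
r5 m[φ2→N] = [10, 8]
r5 m[φ2→G] = [4, 6]
r5 m[φ3→P] = [7, 2]
r5 m[φ4→G] = [7, 6]
r5 m[φ5→H] = [9, 1]
r5 m[B→φ0] = [9, 6]
r5 m[B→φ1] = [3, 5]
r5 m[P→φ1] = [7, 2]
r5 m[P→φ3] = [2, 6]
r5 m[N→φ0] = [10, 8]
r5 m[N→φ2] = [1, 5]
r5 m[G→φ2] = [7, 6]
r5 m[G→φ4] = [3, 5]
r5 m[H→φ1] = [9, 1]
r5 m[H→φ5] = [5, 7]
r6 m[φ0→B] = [10, 12]
r6 m[φ0→N] = [8, 13]
r6 m[φ1→B] = [9, 6]
r6 m[φ1→P] = [5, 9]
r6 m[φ1→H] = [8, 10]
r6 m[φ2→N] = [10, 8]
r6 m[φ2→G] = [4, 6]
r6 m[φ3→P] = [7, 2]
r6 m[φ4→G] = [7, 6]
r6 m[φ5→H] = [9, 1]
r6 m[B→φ0] = [9, 6]
r6 m[B→φ1] = [10, 12]
r6 m[P→φ1] = [7, 2]
r6 m[P→φ3] = [5, 9]
r6 m[N→φ0] = [10, 8]
r6 m[N→φ2] = [8, 13]
r6 m[G→φ2] = [7, 6]
r6 m[G→φ4] = [4, 6]
r6 m[H→φ1] = [9, 1]
r6 m[H→φ5] = [8, 10]
r7 m[φ0→B] = [10, 12]
r7 m[φ0→N] = [8, 13]
r7 m[φ1→B] = [9, 6]
r7 m[φ1→P] = [12, 16]
r7 m[φ1→H] = [15, 17]
r7 m[φ2→N] = [10, 8]
r7 m[φ2→G] = [11, 13]
r7 m[φ3→P] = [7, 2]
r7 m[φ4→G] = [7, 6]
r7 m[φ5→H] = [9, 1]
r7 m[B→φ0] = [9, 6]
r7 m[B→φ1] = [10, 12]
r7 m[P→φ1] = [7, 2]
r7 m[P→φ3] = [5, 9]
r7 m[N→φ0] = [10, 8]
r7 m[N→φ2] = [8, 13]
r7 m[G→φ2] = [7, 6]
r7 m[G→φ4] = [4, 6]
r7 m[H→φ1] = [9, 1]
r7 m[H→φ5] = [8, 10]
r8 m[φ0→B] = [10, 12]
r8 m[φ0→N] = [8, 13]
r8 m[φ1→B] = [9, 6]
r8 m[φ1→P] = [12, 16]
r8 m[φ1→H] = [15, 17]
r8 m[φ2→N] = [10, 8]
r8 m[φ2→G] = [11, 13]
r8 m[φ3→P] = [7, 2]
r8 m[φ4→G] = [7, 6]
r8 m[φ5→H] = [9, 1]
r8 m[B→φ0] = [9, 6]
r8 m[B→φ1] = [10, 12]
r8 m[P→φ1] = [7, 2]
r8 m[P→φ3] = [12, 16]
r8 m[N→φ0] = [10, 8]
r8 m[N→φ2] = [8, 13]
r8 m[G→φ2] = [7, 6]
r8 m[G→φ4] = [11, 13]
r8 m[H→φ1] = [9, 1]
r8 m[H→φ5] = [15, 17]
r9 m[φ0→B] = [10, 12]
r9 m[φ0→N] = [8, 13]
r9 m[φ1→B] = [9, 6]
r9 m[φ1→P] = [12, 16]
r9 m[φ1→H] = [15, 17]
r9 m[φ2→N] = [10, 8]
r9 m[φ2→G] = [11, 13]
r9 m[φ3→P] = [7, 2]
r9 m[φ4→G] = [7, 6]
r9 m[φ5→H] = [9, 1]
r9 m[B→φ0] = [9, 6]
r9 m[B→φ1] = [10, 12]
r9 m[P→φ1] = [7, 2]
r9 m[P→φ3] = [12, 16]
r9 m[N→φ0] = [10, 8]
r9 m[N→φ2] = [8, 13]
r9 m[G→φ2] = [7, 6]
r9 m[G→φ4] = [11, 13]
r9 m[H→φ1] = [9, 1]
r9 m[H→φ5] = [15, 17]
fixed point reached at round 9
b[B] = ⊗ incoming = [19, 18]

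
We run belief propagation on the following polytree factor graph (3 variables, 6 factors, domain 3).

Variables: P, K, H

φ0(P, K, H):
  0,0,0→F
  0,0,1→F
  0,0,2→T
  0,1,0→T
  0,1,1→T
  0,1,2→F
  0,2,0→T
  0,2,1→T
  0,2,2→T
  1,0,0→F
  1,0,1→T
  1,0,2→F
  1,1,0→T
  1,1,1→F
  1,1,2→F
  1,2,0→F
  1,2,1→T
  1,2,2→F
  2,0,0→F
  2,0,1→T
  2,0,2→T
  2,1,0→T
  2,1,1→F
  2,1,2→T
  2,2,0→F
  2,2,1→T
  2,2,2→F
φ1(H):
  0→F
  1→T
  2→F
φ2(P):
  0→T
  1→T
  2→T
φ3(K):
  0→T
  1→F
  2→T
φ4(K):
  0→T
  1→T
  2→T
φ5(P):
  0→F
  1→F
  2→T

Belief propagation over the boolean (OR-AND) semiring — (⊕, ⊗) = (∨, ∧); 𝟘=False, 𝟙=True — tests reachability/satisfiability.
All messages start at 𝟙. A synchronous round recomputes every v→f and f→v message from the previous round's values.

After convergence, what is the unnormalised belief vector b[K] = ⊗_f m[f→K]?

b[K] = [T, F, T]

init: all messages = 𝟙 over 3 values
r1 m[φ0→P] = [T, T, T]
r1 m[φ0→K] = [T, T, T]
r1 m[φ0→H] = [T, T, T]
r1 m[φ1→H] = [F, T, F]
r1 m[φ2→P] = [T, T, T]
r1 m[φ3→K] = [T, F, T]
r1 m[φ4→K] = [T, T, T]
r1 m[φ5→P] = [F, F, T]
r1 m[P→φ0] = [T, T, T]
r1 m[P→φ2] = [T, T, T]
r1 m[P→φ5] = [T, T, T]
r1 m[K→φ0] = [T, T, T]
r1 m[K→φ3] = [T, T, T]
r1 m[K→φ4] = [T, T, T]
r1 m[H→φ0] = [T, T, T]
r1 m[H→φ1] = [T, T, T]
r2 m[φ0→P] = [T, T, T]
r2 m[φ0→K] = [T, T, T]
r2 m[φ0→H] = [T, T, T]
r2 m[φ1→H] = [F, T, F]
r2 m[φ2→P] = [T, T, T]
r2 m[φ3→K] = [T, F, T]
r2 m[φ4→K] = [T, T, T]
r2 m[φ5→P] = [F, F, T]
r2 m[P→φ0] = [F, F, T]
r2 m[P→φ2] = [F, F, T]
r2 m[P→φ5] = [T, T, T]
r2 m[K→φ0] = [T, F, T]
r2 m[K→φ3] = [T, T, T]
r2 m[K→φ4] = [T, F, T]
r2 m[H→φ0] = [F, T, F]
r2 m[H→φ1] = [T, T, T]
r3 m[φ0→P] = [T, T, T]
r3 m[φ0→K] = [T, F, T]
r3 m[φ0→H] = [F, T, T]
r3 m[φ1→H] = [F, T, F]
r3 m[φ2→P] = [T, T, T]
r3 m[φ3→K] = [T, F, T]
r3 m[φ4→K] = [T, T, T]
r3 m[φ5→P] = [F, F, T]
r3 m[P→φ0] = [F, F, T]
r3 m[P→φ2] = [F, F, T]
r3 m[P→φ5] = [T, T, T]
r3 m[K→φ0] = [T, F, T]
r3 m[K→φ3] = [T, T, T]
r3 m[K→φ4] = [T, F, T]
r3 m[H→φ0] = [F, T, F]
r3 m[H→φ1] = [T, T, T]
r4 m[φ0→P] = [T, T, T]
r4 m[φ0→K] = [T, F, T]
r4 m[φ0→H] = [F, T, T]
r4 m[φ1→H] = [F, T, F]
r4 m[φ2→P] = [T, T, T]
r4 m[φ3→K] = [T, F, T]
r4 m[φ4→K] = [T, T, T]
r4 m[φ5→P] = [F, F, T]
r4 m[P→φ0] = [F, F, T]
r4 m[P→φ2] = [F, F, T]
r4 m[P→φ5] = [T, T, T]
r4 m[K→φ0] = [T, F, T]
r4 m[K→φ3] = [T, F, T]
r4 m[K→φ4] = [T, F, T]
r4 m[H→φ0] = [F, T, F]
r4 m[H→φ1] = [F, T, T]
r5 m[φ0→P] = [T, T, T]
r5 m[φ0→K] = [T, F, T]
r5 m[φ0→H] = [F, T, T]
r5 m[φ1→H] = [F, T, F]
r5 m[φ2→P] = [T, T, T]
r5 m[φ3→K] = [T, F, T]
r5 m[φ4→K] = [T, T, T]
r5 m[φ5→P] = [F, F, T]
r5 m[P→φ0] = [F, F, T]
r5 m[P→φ2] = [F, F, T]
r5 m[P→φ5] = [T, T, T]
r5 m[K→φ0] = [T, F, T]
r5 m[K→φ3] = [T, F, T]
r5 m[K→φ4] = [T, F, T]
r5 m[H→φ0] = [F, T, F]
r5 m[H→φ1] = [F, T, T]
fixed point reached at round 5
b[K] = ⊗ incoming = [T, F, T]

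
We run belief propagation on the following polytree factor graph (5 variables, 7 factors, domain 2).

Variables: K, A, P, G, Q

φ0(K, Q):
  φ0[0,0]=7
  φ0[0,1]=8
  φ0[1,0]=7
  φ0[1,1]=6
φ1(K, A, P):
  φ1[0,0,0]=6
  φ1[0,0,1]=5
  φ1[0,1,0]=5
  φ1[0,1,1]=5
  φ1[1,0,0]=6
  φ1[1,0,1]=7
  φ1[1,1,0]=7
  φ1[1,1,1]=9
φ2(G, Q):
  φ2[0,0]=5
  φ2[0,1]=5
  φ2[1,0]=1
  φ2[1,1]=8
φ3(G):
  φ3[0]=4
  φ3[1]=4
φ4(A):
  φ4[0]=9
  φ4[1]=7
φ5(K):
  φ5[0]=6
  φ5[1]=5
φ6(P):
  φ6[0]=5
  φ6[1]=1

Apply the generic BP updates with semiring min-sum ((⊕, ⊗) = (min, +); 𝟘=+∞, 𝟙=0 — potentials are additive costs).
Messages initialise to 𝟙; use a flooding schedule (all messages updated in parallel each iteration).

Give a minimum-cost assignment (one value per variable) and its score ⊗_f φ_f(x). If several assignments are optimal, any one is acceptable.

assignment: (K=0, A=1, P=1, G=1, Q=0); score = 31

init: all messages = 𝟙 over 2 values
r1 m[φ0→K] = [7, 6]
r1 m[φ0→Q] = [7, 6]
r1 m[φ1→K] = [5, 6]
r1 m[φ1→A] = [5, 5]
r1 m[φ1→P] = [5, 5]
r1 m[φ2→G] = [5, 1]
r1 m[φ2→Q] = [1, 5]
r1 m[φ3→G] = [4, 4]
r1 m[φ4→A] = [9, 7]
r1 m[φ5→K] = [6, 5]
r1 m[φ6→P] = [5, 1]
r1 m[K→φ0] = [0, 0]
r1 m[K→φ1] = [0, 0]
r1 m[K→φ5] = [0, 0]
r1 m[A→φ1] = [0, 0]
r1 m[A→φ4] = [0, 0]
r1 m[P→φ1] = [0, 0]
r1 m[P→φ6] = [0, 0]
r1 m[G→φ2] = [0, 0]
r1 m[G→φ3] = [0, 0]
r1 m[Q→φ0] = [0, 0]
r1 m[Q→φ2] = [0, 0]
r2 m[φ0→K] = [7, 6]
r2 m[φ0→Q] = [7, 6]
r2 m[φ1→K] = [5, 6]
r2 m[φ1→A] = [5, 5]
r2 m[φ1→P] = [5, 5]
r2 m[φ2→G] = [5, 1]
r2 m[φ2→Q] = [1, 5]
r2 m[φ3→G] = [4, 4]
r2 m[φ4→A] = [9, 7]
r2 m[φ5→K] = [6, 5]
r2 m[φ6→P] = [5, 1]
r2 m[K→φ0] = [11, 11]
r2 m[K→φ1] = [13, 11]
r2 m[K→φ5] = [12, 12]
r2 m[A→φ1] = [9, 7]
r2 m[A→φ4] = [5, 5]
r2 m[P→φ1] = [5, 1]
r2 m[P→φ6] = [5, 5]
r2 m[G→φ2] = [4, 4]
r2 m[G→φ3] = [5, 1]
r2 m[Q→φ0] = [1, 5]
r2 m[Q→φ2] = [7, 6]
r3 m[φ0→K] = [8, 8]
r3 m[φ0→Q] = [18, 17]
r3 m[φ1→K] = [13, 17]
r3 m[φ1→A] = [19, 19]
r3 m[φ1→P] = [25, 25]
r3 m[φ2→G] = [11, 8]
r3 m[φ2→Q] = [5, 9]
r3 m[φ3→G] = [4, 4]
r3 m[φ4→A] = [9, 7]
r3 m[φ5→K] = [6, 5]
r3 m[φ6→P] = [5, 1]
r3 m[K→φ0] = [11, 11]
r3 m[K→φ1] = [13, 11]
r3 m[K→φ5] = [12, 12]
r3 m[A→φ1] = [9, 7]
r3 m[A→φ4] = [5, 5]
r3 m[P→φ1] = [5, 1]
r3 m[P→φ6] = [5, 5]
r3 m[G→φ2] = [4, 4]
r3 m[G→φ3] = [5, 1]
r3 m[Q→φ0] = [1, 5]
r3 m[Q→φ2] = [7, 6]
r4 m[φ0→K] = [8, 8]
r4 m[φ0→Q] = [18, 17]
r4 m[φ1→K] = [13, 17]
r4 m[φ1→A] = [19, 19]
r4 m[φ1→P] = [25, 25]
r4 m[φ2→G] = [11, 8]
r4 m[φ2→Q] = [5, 9]
r4 m[φ3→G] = [4, 4]
r4 m[φ4→A] = [9, 7]
r4 m[φ5→K] = [6, 5]
r4 m[φ6→P] = [5, 1]
r4 m[K→φ0] = [19, 22]
r4 m[K→φ1] = [14, 13]
r4 m[K→φ5] = [21, 25]
r4 m[A→φ1] = [9, 7]
r4 m[A→φ4] = [19, 19]
r4 m[P→φ1] = [5, 1]
r4 m[P→φ6] = [25, 25]
r4 m[G→φ2] = [4, 4]
r4 m[G→φ3] = [11, 8]
r4 m[Q→φ0] = [5, 9]
r4 m[Q→φ2] = [18, 17]
r5 m[φ0→K] = [12, 12]
r5 m[φ0→Q] = [26, 27]
r5 m[φ1→K] = [13, 17]
r5 m[φ1→A] = [20, 20]
r5 m[φ1→P] = [26, 26]
r5 m[φ2→G] = [22, 19]
r5 m[φ2→Q] = [5, 9]
r5 m[φ3→G] = [4, 4]
r5 m[φ4→A] = [9, 7]
r5 m[φ5→K] = [6, 5]
r5 m[φ6→P] = [5, 1]
r5 m[K→φ0] = [19, 22]
r5 m[K→φ1] = [14, 13]
r5 m[K→φ5] = [21, 25]
r5 m[A→φ1] = [9, 7]
r5 m[A→φ4] = [19, 19]
r5 m[P→φ1] = [5, 1]
r5 m[P→φ6] = [25, 25]
r5 m[G→φ2] = [4, 4]
r5 m[G→φ3] = [11, 8]
r5 m[Q→φ0] = [5, 9]
r5 m[Q→φ2] = [18, 17]
r6 m[φ0→K] = [12, 12]
r6 m[φ0→Q] = [26, 27]
r6 m[φ1→K] = [13, 17]
r6 m[φ1→A] = [20, 20]
r6 m[φ1→P] = [26, 26]
r6 m[φ2→G] = [22, 19]
r6 m[φ2→Q] = [5, 9]
r6 m[φ3→G] = [4, 4]
r6 m[φ4→A] = [9, 7]
r6 m[φ5→K] = [6, 5]
r6 m[φ6→P] = [5, 1]
r6 m[K→φ0] = [19, 22]
r6 m[K→φ1] = [18, 17]
r6 m[K→φ5] = [25, 29]
r6 m[A→φ1] = [9, 7]
r6 m[A→φ4] = [20, 20]
r6 m[P→φ1] = [5, 1]
r6 m[P→φ6] = [26, 26]
r6 m[G→φ2] = [4, 4]
r6 m[G→φ3] = [22, 19]
r6 m[Q→φ0] = [5, 9]
r6 m[Q→φ2] = [26, 27]
r7 m[φ0→K] = [12, 12]
r7 m[φ0→Q] = [26, 27]
r7 m[φ1→K] = [13, 17]
r7 m[φ1→A] = [24, 24]
r7 m[φ1→P] = [30, 30]
r7 m[φ2→G] = [31, 27]
r7 m[φ2→Q] = [5, 9]
r7 m[φ3→G] = [4, 4]
r7 m[φ4→A] = [9, 7]
r7 m[φ5→K] = [6, 5]
r7 m[φ6→P] = [5, 1]
r7 m[K→φ0] = [19, 22]
r7 m[K→φ1] = [18, 17]
r7 m[K→φ5] = [25, 29]
r7 m[A→φ1] = [9, 7]
r7 m[A→φ4] = [20, 20]
r7 m[P→φ1] = [5, 1]
r7 m[P→φ6] = [26, 26]
r7 m[G→φ2] = [4, 4]
r7 m[G→φ3] = [22, 19]
r7 m[Q→φ0] = [5, 9]
r7 m[Q→φ2] = [26, 27]
r8 m[φ0→K] = [12, 12]
r8 m[φ0→Q] = [26, 27]
r8 m[φ1→K] = [13, 17]
r8 m[φ1→A] = [24, 24]
r8 m[φ1→P] = [30, 30]
r8 m[φ2→G] = [31, 27]
r8 m[φ2→Q] = [5, 9]
r8 m[φ3→G] = [4, 4]
r8 m[φ4→A] = [9, 7]
r8 m[φ5→K] = [6, 5]
r8 m[φ6→P] = [5, 1]
r8 m[K→φ0] = [19, 22]
r8 m[K→φ1] = [18, 17]
r8 m[K→φ5] = [25, 29]
r8 m[A→φ1] = [9, 7]
r8 m[A→φ4] = [24, 24]
r8 m[P→φ1] = [5, 1]
r8 m[P→φ6] = [30, 30]
r8 m[G→φ2] = [4, 4]
r8 m[G→φ3] = [31, 27]
r8 m[Q→φ0] = [5, 9]
r8 m[Q→φ2] = [26, 27]
r9 m[φ0→K] = [12, 12]
r9 m[φ0→Q] = [26, 27]
r9 m[φ1→K] = [13, 17]
r9 m[φ1→A] = [24, 24]
r9 m[φ1→P] = [30, 30]
r9 m[φ2→G] = [31, 27]
r9 m[φ2→Q] = [5, 9]
r9 m[φ3→G] = [4, 4]
r9 m[φ4→A] = [9, 7]
r9 m[φ5→K] = [6, 5]
r9 m[φ6→P] = [5, 1]
r9 m[K→φ0] = [19, 22]
r9 m[K→φ1] = [18, 17]
r9 m[K→φ5] = [25, 29]
r9 m[A→φ1] = [9, 7]
r9 m[A→φ4] = [24, 24]
r9 m[P→φ1] = [5, 1]
r9 m[P→φ6] = [30, 30]
r9 m[G→φ2] = [4, 4]
r9 m[G→φ3] = [31, 27]
r9 m[Q→φ0] = [5, 9]
r9 m[Q→φ2] = [26, 27]
fixed point reached at round 9
traceback from K: (K=0, A=1, P=1, G=1, Q=0), score=31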